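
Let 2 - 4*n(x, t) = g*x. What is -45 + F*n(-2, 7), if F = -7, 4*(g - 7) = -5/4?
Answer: -2301/32 ≈ -71.906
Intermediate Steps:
g = 107/16 (g = 7 + (-5/4)/4 = 7 + (-5*1/4)/4 = 7 + (1/4)*(-5/4) = 7 - 5/16 = 107/16 ≈ 6.6875)
n(x, t) = 1/2 - 107*x/64
-45 + F*n(-2, 7) = -45 - 7*(1/2 - 107/64*(-2)) = -45 - 7*(1/2 + 107/32) = -45 - 7*123/32 = -45 - 861/32 = -2301/32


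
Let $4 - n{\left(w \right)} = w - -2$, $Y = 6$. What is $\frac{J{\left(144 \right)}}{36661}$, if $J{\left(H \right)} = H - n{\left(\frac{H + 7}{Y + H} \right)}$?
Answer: $\frac{21451}{5499150} \approx 0.0039008$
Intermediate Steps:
$n{\left(w \right)} = 2 - w$ ($n{\left(w \right)} = 4 - \left(w - -2\right) = 4 - \left(w + 2\right) = 4 - \left(2 + w\right) = 2 - w$)
$J{\left(H \right)} = -2 + H + \frac{7 + H}{6 + H}$ ($J{\left(H \right)} = H - \left(2 - \frac{H + 7}{6 + H}\right) = H - \left(2 - \frac{7 + H}{6 + H}\right) = -2 + H + \frac{7 + H}{6 + H}$)
$\frac{J{\left(144 \right)}}{36661} = \frac{\frac{1}{6 + 144} \left(-5 + 144^{2} + 5 \cdot 144\right)}{36661} = \frac{-5 + 20736 + 720}{150} \cdot \frac{1}{36661} = \frac{1}{150} \cdot 21451 \cdot \frac{1}{36661} = \frac{21451}{150} \cdot \frac{1}{36661} = \frac{21451}{5499150}$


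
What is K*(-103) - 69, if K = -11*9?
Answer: 10128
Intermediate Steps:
K = -99
K*(-103) - 69 = -99*(-103) - 69 = 10197 - 69 = 10128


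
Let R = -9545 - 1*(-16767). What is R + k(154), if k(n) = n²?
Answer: 30938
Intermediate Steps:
R = 7222 (R = -9545 + 16767 = 7222)
R + k(154) = 7222 + 154² = 7222 + 23716 = 30938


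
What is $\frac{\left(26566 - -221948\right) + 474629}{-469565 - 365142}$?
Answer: $- \frac{723143}{834707} \approx -0.86634$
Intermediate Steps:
$\frac{\left(26566 - -221948\right) + 474629}{-469565 - 365142} = \frac{\left(26566 + 221948\right) + 474629}{-834707} = \left(248514 + 474629\right) \left(- \frac{1}{834707}\right) = 723143 \left(- \frac{1}{834707}\right) = - \frac{723143}{834707}$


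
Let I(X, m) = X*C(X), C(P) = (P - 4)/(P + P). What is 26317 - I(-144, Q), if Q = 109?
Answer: 26391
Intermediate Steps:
C(P) = (-4 + P)/(2*P) (C(P) = (-4 + P)/((2*P)) = (-4 + P)*(1/(2*P)) = (-4 + P)/(2*P))
I(X, m) = -2 + X/2 (I(X, m) = X*((-4 + X)/(2*X)) = -2 + X/2)
26317 - I(-144, Q) = 26317 - (-2 + (½)*(-144)) = 26317 - (-2 - 72) = 26317 - 1*(-74) = 26317 + 74 = 26391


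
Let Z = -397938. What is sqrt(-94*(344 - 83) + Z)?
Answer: 2*I*sqrt(105618) ≈ 649.98*I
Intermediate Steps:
sqrt(-94*(344 - 83) + Z) = sqrt(-94*(344 - 83) - 397938) = sqrt(-94*261 - 397938) = sqrt(-24534 - 397938) = sqrt(-422472) = 2*I*sqrt(105618)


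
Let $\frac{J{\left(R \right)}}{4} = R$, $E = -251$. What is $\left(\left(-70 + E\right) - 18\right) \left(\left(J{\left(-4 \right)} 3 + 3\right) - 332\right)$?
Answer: $127803$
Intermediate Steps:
$J{\left(R \right)} = 4 R$
$\left(\left(-70 + E\right) - 18\right) \left(\left(J{\left(-4 \right)} 3 + 3\right) - 332\right) = \left(\left(-70 - 251\right) - 18\right) \left(\left(4 \left(-4\right) 3 + 3\right) - 332\right) = \left(-321 + \left(-174 + 156\right)\right) \left(\left(\left(-16\right) 3 + 3\right) - 332\right) = \left(-321 - 18\right) \left(\left(-48 + 3\right) - 332\right) = - 339 \left(-45 - 332\right) = \left(-339\right) \left(-377\right) = 127803$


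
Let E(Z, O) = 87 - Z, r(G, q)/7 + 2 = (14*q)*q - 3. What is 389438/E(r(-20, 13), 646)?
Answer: -194719/8220 ≈ -23.688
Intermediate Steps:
r(G, q) = -35 + 98*q² (r(G, q) = -14 + 7*((14*q)*q - 3) = -14 + 7*(14*q² - 3) = -14 + 7*(-3 + 14*q²) = -14 + (-21 + 98*q²) = -35 + 98*q²)
389438/E(r(-20, 13), 646) = 389438/(87 - (-35 + 98*13²)) = 389438/(87 - (-35 + 98*169)) = 389438/(87 - (-35 + 16562)) = 389438/(87 - 1*16527) = 389438/(87 - 16527) = 389438/(-16440) = 389438*(-1/16440) = -194719/8220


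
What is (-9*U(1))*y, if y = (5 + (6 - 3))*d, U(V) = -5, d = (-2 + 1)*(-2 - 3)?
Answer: 1800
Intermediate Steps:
d = 5 (d = -1*(-5) = 5)
y = 40 (y = (5 + (6 - 3))*5 = (5 + 3)*5 = 8*5 = 40)
(-9*U(1))*y = -9*(-5)*40 = 45*40 = 1800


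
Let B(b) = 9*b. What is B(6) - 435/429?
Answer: 7577/143 ≈ 52.986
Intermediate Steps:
B(6) - 435/429 = 9*6 - 435/429 = 54 - 435/429 = 54 - 1*145/143 = 54 - 145/143 = 7577/143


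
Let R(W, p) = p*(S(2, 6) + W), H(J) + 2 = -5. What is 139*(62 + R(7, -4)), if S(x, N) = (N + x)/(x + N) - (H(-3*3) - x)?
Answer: -834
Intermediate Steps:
H(J) = -7 (H(J) = -2 - 5 = -7)
S(x, N) = 8 + x (S(x, N) = (N + x)/(x + N) - (-7 - x) = (N + x)/(N + x) + (7 + x) = 1 + (7 + x) = 8 + x)
R(W, p) = p*(10 + W) (R(W, p) = p*((8 + 2) + W) = p*(10 + W))
139*(62 + R(7, -4)) = 139*(62 - 4*(10 + 7)) = 139*(62 - 4*17) = 139*(62 - 68) = 139*(-6) = -834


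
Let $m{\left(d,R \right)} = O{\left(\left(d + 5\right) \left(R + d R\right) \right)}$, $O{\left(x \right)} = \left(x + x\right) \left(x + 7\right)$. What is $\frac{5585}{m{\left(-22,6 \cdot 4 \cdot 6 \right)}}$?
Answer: $\frac{1117}{1057256928} \approx 1.0565 \cdot 10^{-6}$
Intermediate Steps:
$O{\left(x \right)} = 2 x \left(7 + x\right)$
$m{\left(d,R \right)} = 2 \left(5 + d\right) \left(7 + \left(5 + d\right) \left(R + R d\right)\right) \left(R + R d\right)$ ($m{\left(d,R \right)} = 2 \left(d + 5\right) \left(R + d R\right) \left(7 + \left(d + 5\right) \left(R + d R\right)\right) = 2 \left(5 + d\right) \left(R + R d\right) \left(7 + \left(5 + d\right) \left(R + R d\right)\right) = 2 \left(5 + d\right) \left(7 + \left(5 + d\right) \left(R + R d\right)\right) \left(R + R d\right)$)
$\frac{5585}{m{\left(-22,6 \cdot 4 \cdot 6 \right)}} = \frac{5585}{2 \cdot 6 \cdot 4 \cdot 6 \left(7 + 6 \cdot 4 \cdot 6 \left(5 + \left(-22\right)^{2} + 6 \left(-22\right)\right)\right) \left(5 + \left(-22\right)^{2} + 6 \left(-22\right)\right)} = \frac{5585}{2 \cdot 24 \cdot 6 \left(7 + 24 \cdot 6 \left(5 + 484 - 132\right)\right) \left(5 + 484 - 132\right)} = \frac{5585}{2 \cdot 144 \left(7 + 144 \cdot 357\right) 357} = \frac{5585}{2 \cdot 144 \left(7 + 51408\right) 357} = \frac{5585}{2 \cdot 144 \cdot 51415 \cdot 357} = \frac{5585}{5286284640} = 5585 \cdot \frac{1}{5286284640} = \frac{1117}{1057256928}$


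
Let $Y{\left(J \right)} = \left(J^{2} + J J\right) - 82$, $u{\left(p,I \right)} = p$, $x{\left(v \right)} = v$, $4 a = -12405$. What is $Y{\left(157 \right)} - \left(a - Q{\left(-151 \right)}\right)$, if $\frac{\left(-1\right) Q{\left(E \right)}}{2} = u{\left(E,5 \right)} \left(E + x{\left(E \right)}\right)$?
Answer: $- \frac{155547}{4} \approx -38887.0$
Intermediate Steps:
$a = - \frac{12405}{4}$ ($a = \frac{1}{4} \left(-12405\right) = - \frac{12405}{4} \approx -3101.3$)
$Q{\left(E \right)} = - 4 E^{2}$ ($Q{\left(E \right)} = - 2 E \left(E + E\right) = - 2 E 2 E = - 2 \cdot 2 E^{2} = - 4 E^{2}$)
$Y{\left(J \right)} = -82 + 2 J^{2}$ ($Y{\left(J \right)} = \left(J^{2} + J^{2}\right) - 82 = 2 J^{2} - 82 = -82 + 2 J^{2}$)
$Y{\left(157 \right)} - \left(a - Q{\left(-151 \right)}\right) = \left(-82 + 2 \cdot 157^{2}\right) - \left(- \frac{12405}{4} + 4 \left(-151\right)^{2}\right) = \left(-82 + 2 \cdot 24649\right) + \left(\left(-4\right) 22801 + \frac{12405}{4}\right) = \left(-82 + 49298\right) + \left(-91204 + \frac{12405}{4}\right) = 49216 - \frac{352411}{4} = - \frac{155547}{4}$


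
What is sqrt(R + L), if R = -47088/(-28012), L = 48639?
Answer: sqrt(2385436715067)/7003 ≈ 220.55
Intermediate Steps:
R = 11772/7003 (R = -47088*(-1/28012) = 11772/7003 ≈ 1.6810)
sqrt(R + L) = sqrt(11772/7003 + 48639) = sqrt(340630689/7003) = sqrt(2385436715067)/7003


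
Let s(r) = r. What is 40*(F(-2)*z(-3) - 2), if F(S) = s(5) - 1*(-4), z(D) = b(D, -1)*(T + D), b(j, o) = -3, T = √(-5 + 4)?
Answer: 3160 - 1080*I ≈ 3160.0 - 1080.0*I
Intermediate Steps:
T = I (T = √(-1) = I ≈ 1.0*I)
z(D) = -3*I - 3*D (z(D) = -3*(I + D) = -3*I - 3*D)
F(S) = 9 (F(S) = 5 - 1*(-4) = 5 + 4 = 9)
40*(F(-2)*z(-3) - 2) = 40*(9*(-3*I - 3*(-3)) - 2) = 40*(9*(-3*I + 9) - 2) = 40*(9*(9 - 3*I) - 2) = 40*((81 - 27*I) - 2) = 40*(79 - 27*I) = 3160 - 1080*I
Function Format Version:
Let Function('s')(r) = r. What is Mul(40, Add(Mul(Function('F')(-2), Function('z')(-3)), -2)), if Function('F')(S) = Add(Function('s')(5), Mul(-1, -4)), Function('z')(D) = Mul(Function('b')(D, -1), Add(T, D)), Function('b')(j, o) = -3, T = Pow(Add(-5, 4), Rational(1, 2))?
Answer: Add(3160, Mul(-1080, I)) ≈ Add(3160.0, Mul(-1080.0, I))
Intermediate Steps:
T = I (T = Pow(-1, Rational(1, 2)) = I ≈ Mul(1.0000, I))
Function('z')(D) = Add(Mul(-3, I), Mul(-3, D)) (Function('z')(D) = Mul(-3, Add(I, D)) = Add(Mul(-3, I), Mul(-3, D)))
Function('F')(S) = 9 (Function('F')(S) = Add(5, Mul(-1, -4)) = Add(5, 4) = 9)
Mul(40, Add(Mul(Function('F')(-2), Function('z')(-3)), -2)) = Mul(40, Add(Mul(9, Add(Mul(-3, I), Mul(-3, -3))), -2)) = Mul(40, Add(Mul(9, Add(Mul(-3, I), 9)), -2)) = Mul(40, Add(Mul(9, Add(9, Mul(-3, I))), -2)) = Mul(40, Add(Add(81, Mul(-27, I)), -2)) = Mul(40, Add(79, Mul(-27, I))) = Add(3160, Mul(-1080, I))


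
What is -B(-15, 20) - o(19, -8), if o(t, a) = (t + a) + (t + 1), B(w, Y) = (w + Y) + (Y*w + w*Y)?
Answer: 564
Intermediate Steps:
B(w, Y) = Y + w + 2*Y*w (B(w, Y) = (Y + w) + (Y*w + Y*w) = (Y + w) + 2*Y*w = Y + w + 2*Y*w)
o(t, a) = 1 + a + 2*t (o(t, a) = (a + t) + (1 + t) = 1 + a + 2*t)
-B(-15, 20) - o(19, -8) = -(20 - 15 + 2*20*(-15)) - (1 - 8 + 2*19) = -(20 - 15 - 600) - (1 - 8 + 38) = -1*(-595) - 1*31 = 595 - 31 = 564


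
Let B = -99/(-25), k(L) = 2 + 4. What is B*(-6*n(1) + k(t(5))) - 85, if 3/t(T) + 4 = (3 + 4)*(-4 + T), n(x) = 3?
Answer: -3313/25 ≈ -132.52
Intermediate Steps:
t(T) = 3/(-32 + 7*T) (t(T) = 3/(-4 + (3 + 4)*(-4 + T)) = 3/(-4 + 7*(-4 + T)) = 3/(-4 + (-28 + 7*T)) = 3/(-32 + 7*T))
k(L) = 6
B = 99/25 (B = -99*(-1/25) = 99/25 ≈ 3.9600)
B*(-6*n(1) + k(t(5))) - 85 = 99*(-6*3 + 6)/25 - 85 = 99*(-18 + 6)/25 - 85 = (99/25)*(-12) - 85 = -1188/25 - 85 = -3313/25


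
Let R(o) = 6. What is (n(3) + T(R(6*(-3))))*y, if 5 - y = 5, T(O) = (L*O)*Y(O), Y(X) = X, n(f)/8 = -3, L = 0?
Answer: 0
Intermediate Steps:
n(f) = -24 (n(f) = 8*(-3) = -24)
T(O) = 0 (T(O) = (0*O)*O = 0*O = 0)
y = 0 (y = 5 - 1*5 = 5 - 5 = 0)
(n(3) + T(R(6*(-3))))*y = (-24 + 0)*0 = -24*0 = 0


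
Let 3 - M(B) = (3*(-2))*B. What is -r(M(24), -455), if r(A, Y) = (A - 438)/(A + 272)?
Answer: 291/419 ≈ 0.69451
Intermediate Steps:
M(B) = 3 + 6*B (M(B) = 3 - 3*(-2)*B = 3 - (-6)*B = 3 + 6*B)
r(A, Y) = (-438 + A)/(272 + A)
-r(M(24), -455) = -(-438 + (3 + 6*24))/(272 + (3 + 6*24)) = -(-438 + (3 + 144))/(272 + (3 + 144)) = -(-438 + 147)/(272 + 147) = -(-291)/419 = -1*(-291/419) = 291/419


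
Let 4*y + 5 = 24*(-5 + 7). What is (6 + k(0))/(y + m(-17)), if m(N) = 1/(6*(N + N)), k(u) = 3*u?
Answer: 153/274 ≈ 0.55839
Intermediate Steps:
m(N) = 1/(12*N) (m(N) = 1/(6*(2*N)) = 1/(12*N))
y = 43/4 (y = -5/4 + (24*(-5 + 7))/4 = -5/4 + (24*2)/4 = -5/4 + (¼)*48 = -5/4 + 12 = 43/4 ≈ 10.750)
(6 + k(0))/(y + m(-17)) = (6 + 3*0)/(43/4 + (1/12)/(-17)) = (6 + 0)/(43/4 + (1/12)*(-1/17)) = 6/(43/4 - 1/204) = 6/(548/51) = 6*(51/548) = 153/274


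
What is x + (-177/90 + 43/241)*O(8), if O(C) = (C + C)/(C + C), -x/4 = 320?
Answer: -9267329/7230 ≈ -1281.8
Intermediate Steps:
x = -1280 (x = -4*320 = -1280)
O(C) = 1 (O(C) = (2*C)/((2*C)) = (2*C)*(1/(2*C)) = 1)
x + (-177/90 + 43/241)*O(8) = -1280 + (-177/90 + 43/241)*1 = -1280 + (-177*1/90 + 43*(1/241))*1 = -1280 + (-59/30 + 43/241)*1 = -1280 - 12929/7230*1 = -1280 - 12929/7230 = -9267329/7230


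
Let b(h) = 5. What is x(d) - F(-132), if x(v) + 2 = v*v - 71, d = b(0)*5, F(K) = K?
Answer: 684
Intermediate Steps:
d = 25 (d = 5*5 = 25)
x(v) = -73 + v**2 (x(v) = -2 + (v*v - 71) = -2 + (v**2 - 71) = -2 + (-71 + v**2) = -73 + v**2)
x(d) - F(-132) = (-73 + 25**2) - 1*(-132) = (-73 + 625) + 132 = 552 + 132 = 684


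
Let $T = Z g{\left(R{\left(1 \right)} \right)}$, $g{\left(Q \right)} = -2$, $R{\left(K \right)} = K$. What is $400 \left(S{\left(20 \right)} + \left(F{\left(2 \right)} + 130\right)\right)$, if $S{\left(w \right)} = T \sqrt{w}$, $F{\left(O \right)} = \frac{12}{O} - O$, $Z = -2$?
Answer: $53600 + 3200 \sqrt{5} \approx 60755.0$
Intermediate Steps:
$F{\left(O \right)} = - O + \frac{12}{O}$
$T = 4$ ($T = \left(-2\right) \left(-2\right) = 4$)
$S{\left(w \right)} = 4 \sqrt{w}$
$400 \left(S{\left(20 \right)} + \left(F{\left(2 \right)} + 130\right)\right) = 400 \left(4 \sqrt{20} + \left(\left(\left(-1\right) 2 + \frac{12}{2}\right) + 130\right)\right) = 400 \left(4 \cdot 2 \sqrt{5} + \left(\left(-2 + 12 \cdot \frac{1}{2}\right) + 130\right)\right) = 400 \left(8 \sqrt{5} + \left(\left(-2 + 6\right) + 130\right)\right) = 400 \left(8 \sqrt{5} + \left(4 + 130\right)\right) = 400 \left(8 \sqrt{5} + 134\right) = 400 \left(134 + 8 \sqrt{5}\right) = 53600 + 3200 \sqrt{5}$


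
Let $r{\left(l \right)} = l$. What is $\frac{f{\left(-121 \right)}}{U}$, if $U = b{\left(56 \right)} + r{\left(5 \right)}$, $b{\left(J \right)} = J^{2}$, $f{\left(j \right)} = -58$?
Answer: $- \frac{58}{3141} \approx -0.018465$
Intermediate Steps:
$U = 3141$ ($U = 56^{2} + 5 = 3136 + 5 = 3141$)
$\frac{f{\left(-121 \right)}}{U} = - \frac{58}{3141}$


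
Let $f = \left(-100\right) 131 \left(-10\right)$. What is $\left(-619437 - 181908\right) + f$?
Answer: $-670345$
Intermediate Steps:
$f = 131000$ ($f = \left(-13100\right) \left(-10\right) = 131000$)
$\left(-619437 - 181908\right) + f = \left(-619437 - 181908\right) + 131000 = -801345 + 131000 = -670345$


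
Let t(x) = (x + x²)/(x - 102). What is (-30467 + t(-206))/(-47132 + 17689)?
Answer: 4713033/4534222 ≈ 1.0394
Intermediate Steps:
t(x) = (x + x²)/(-102 + x)
(-30467 + t(-206))/(-47132 + 17689) = (-30467 - 206*(1 - 206)/(-102 - 206))/(-47132 + 17689) = (-30467 - 206*(-205)/(-308))/(-29443) = (-30467 - 206*(-1/308)*(-205))*(-1/29443) = (-30467 - 21115/154)*(-1/29443) = -4713033/154*(-1/29443) = 4713033/4534222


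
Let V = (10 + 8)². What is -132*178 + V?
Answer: -23172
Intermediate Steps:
V = 324 (V = 18² = 324)
-132*178 + V = -132*178 + 324 = -23496 + 324 = -23172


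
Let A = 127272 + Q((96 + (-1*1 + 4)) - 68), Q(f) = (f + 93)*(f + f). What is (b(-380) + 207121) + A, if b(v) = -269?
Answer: 341812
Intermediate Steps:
Q(f) = 2*f*(93 + f) (Q(f) = (93 + f)*(2*f) = 2*f*(93 + f))
A = 134960 (A = 127272 + 2*((96 + (-1*1 + 4)) - 68)*(93 + ((96 + (-1*1 + 4)) - 68)) = 127272 + 2*((96 + (-1 + 4)) - 68)*(93 + ((96 + (-1 + 4)) - 68)) = 127272 + 2*((96 + 3) - 68)*(93 + ((96 + 3) - 68)) = 127272 + 2*(99 - 68)*(93 + (99 - 68)) = 127272 + 2*31*(93 + 31) = 127272 + 2*31*124 = 127272 + 7688 = 134960)
(b(-380) + 207121) + A = (-269 + 207121) + 134960 = 206852 + 134960 = 341812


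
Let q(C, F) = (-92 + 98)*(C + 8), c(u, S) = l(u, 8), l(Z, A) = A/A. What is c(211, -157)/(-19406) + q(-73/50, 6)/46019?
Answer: 17886811/22326117850 ≈ 0.00080116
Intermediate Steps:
l(Z, A) = 1
c(u, S) = 1
q(C, F) = 48 + 6*C (q(C, F) = 6*(8 + C) = 48 + 6*C)
c(211, -157)/(-19406) + q(-73/50, 6)/46019 = 1/(-19406) + (48 + 6*(-73/50))/46019 = 1*(-1/19406) + (48 + 6*(-73*1/50))*(1/46019) = -1/19406 + (48 + 6*(-73/50))*(1/46019) = -1/19406 + (48 - 219/25)*(1/46019) = -1/19406 + (981/25)*(1/46019) = -1/19406 + 981/1150475 = 17886811/22326117850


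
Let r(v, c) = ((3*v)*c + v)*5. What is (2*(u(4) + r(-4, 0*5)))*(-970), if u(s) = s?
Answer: 31040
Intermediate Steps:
r(v, c) = 5*v + 15*c*v (r(v, c) = (3*c*v + v)*5 = (v + 3*c*v)*5 = 5*v + 15*c*v)
(2*(u(4) + r(-4, 0*5)))*(-970) = (2*(4 + 5*(-4)*(1 + 3*(0*5))))*(-970) = (2*(4 + 5*(-4)*(1 + 3*0)))*(-970) = (2*(4 + 5*(-4)*(1 + 0)))*(-970) = (2*(4 + 5*(-4)*1))*(-970) = (2*(4 - 20))*(-970) = (2*(-16))*(-970) = -32*(-970) = 31040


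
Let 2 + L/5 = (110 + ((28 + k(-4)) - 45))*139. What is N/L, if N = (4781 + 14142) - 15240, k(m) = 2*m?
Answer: 3683/59065 ≈ 0.062355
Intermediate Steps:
L = 59065 (L = -10 + 5*((110 + ((28 + 2*(-4)) - 45))*139) = -10 + 5*((110 + ((28 - 8) - 45))*139) = -10 + 5*((110 + (20 - 45))*139) = -10 + 5*((110 - 25)*139) = -10 + 5*(85*139) = -10 + 5*11815 = -10 + 59075 = 59065)
N = 3683 (N = 18923 - 15240 = 3683)
N/L = 3683/59065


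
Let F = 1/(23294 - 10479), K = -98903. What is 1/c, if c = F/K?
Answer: -1267441945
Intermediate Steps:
F = 1/12815 ≈ 7.8034e-5
c = -1/1267441945 (c = (1/12815)/(-98903) = (1/12815)*(-1/98903) = -1/1267441945 ≈ -7.8899e-10)
1/c = 1/(-1/1267441945) = -1267441945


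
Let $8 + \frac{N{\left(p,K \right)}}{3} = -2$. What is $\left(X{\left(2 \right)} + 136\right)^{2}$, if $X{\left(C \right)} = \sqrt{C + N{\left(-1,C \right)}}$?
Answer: $18468 + 544 i \sqrt{7} \approx 18468.0 + 1439.3 i$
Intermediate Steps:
$N{\left(p,K \right)} = -30$ ($N{\left(p,K \right)} = -24 + 3 \left(-2\right) = -24 - 6 = -30$)
$X{\left(C \right)} = \sqrt{-30 + C}$ ($X{\left(C \right)} = \sqrt{C - 30} = \sqrt{-30 + C}$)
$\left(X{\left(2 \right)} + 136\right)^{2} = \left(\sqrt{-30 + 2} + 136\right)^{2} = \left(\sqrt{-28} + 136\right)^{2} = \left(2 i \sqrt{7} + 136\right)^{2} = \left(136 + 2 i \sqrt{7}\right)^{2}$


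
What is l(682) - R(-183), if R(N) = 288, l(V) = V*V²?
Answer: 317214280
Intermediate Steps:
l(V) = V³
l(682) - R(-183) = 682³ - 1*288 = 317214568 - 288 = 317214280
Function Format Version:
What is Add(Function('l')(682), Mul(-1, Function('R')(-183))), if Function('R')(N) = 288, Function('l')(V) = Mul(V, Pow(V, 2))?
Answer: 317214280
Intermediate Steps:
Function('l')(V) = Pow(V, 3)
Add(Function('l')(682), Mul(-1, Function('R')(-183))) = Add(Pow(682, 3), Mul(-1, 288)) = Add(317214568, -288) = 317214280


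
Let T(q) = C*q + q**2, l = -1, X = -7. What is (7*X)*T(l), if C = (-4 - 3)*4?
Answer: -1421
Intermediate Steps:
C = -28 (C = -7*4 = -28)
T(q) = q**2 - 28*q (T(q) = -28*q + q**2 = q**2 - 28*q)
(7*X)*T(l) = (7*(-7))*(-(-28 - 1)) = -(-49)*(-29) = -49*29 = -1421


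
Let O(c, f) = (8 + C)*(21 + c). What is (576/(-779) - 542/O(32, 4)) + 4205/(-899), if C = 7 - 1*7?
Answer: -34276311/5119588 ≈ -6.6951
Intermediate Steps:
C = 0 (C = 7 - 7 = 0)
O(c, f) = 168 + 8*c (O(c, f) = (8 + 0)*(21 + c) = 8*(21 + c) = 168 + 8*c)
(576/(-779) - 542/O(32, 4)) + 4205/(-899) = (576/(-779) - 542/(168 + 8*32)) + 4205/(-899) = (576*(-1/779) - 542/(168 + 256)) + 4205*(-1/899) = (-576/779 - 542/424) - 145/31 = (-576/779 - 542*1/424) - 145/31 = (-576/779 - 271/212) - 145/31 = -333221/165148 - 145/31 = -34276311/5119588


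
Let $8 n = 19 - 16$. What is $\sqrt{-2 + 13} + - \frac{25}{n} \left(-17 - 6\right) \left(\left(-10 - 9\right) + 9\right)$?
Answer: $- \frac{46000}{3} + \sqrt{11} \approx -15330.0$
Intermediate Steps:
$n = \frac{3}{8}$ ($n = \frac{19 - 16}{8} = \frac{1}{8} \cdot 3 = \frac{3}{8} \approx 0.375$)
$\sqrt{-2 + 13} + - \frac{25}{n} \left(-17 - 6\right) \left(\left(-10 - 9\right) + 9\right) = \sqrt{-2 + 13} + - \frac{25}{\frac{3}{8}} \left(-17 - 6\right) \left(\left(-10 - 9\right) + 9\right) = \sqrt{11} + \left(-25\right) \frac{8}{3} \left(- 23 \left(\left(-10 - 9\right) + 9\right)\right) = \sqrt{11} - \frac{200 \left(- 23 \left(-19 + 9\right)\right)}{3} = \sqrt{11} - \frac{200 \left(\left(-23\right) \left(-10\right)\right)}{3} = \sqrt{11} - \frac{46000}{3} = - \frac{46000}{3} + \sqrt{11}$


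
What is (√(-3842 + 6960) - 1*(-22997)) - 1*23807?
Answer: -810 + √3118 ≈ -754.16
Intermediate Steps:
(√(-3842 + 6960) - 1*(-22997)) - 1*23807 = (√3118 + 22997) - 23807 = (22997 + √3118) - 23807 = -810 + √3118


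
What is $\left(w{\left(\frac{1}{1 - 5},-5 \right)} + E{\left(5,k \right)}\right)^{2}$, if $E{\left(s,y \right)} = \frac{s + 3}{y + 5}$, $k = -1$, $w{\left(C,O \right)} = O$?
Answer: $9$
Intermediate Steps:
$E{\left(s,y \right)} = \frac{3 + s}{5 + y}$
$\left(w{\left(\frac{1}{1 - 5},-5 \right)} + E{\left(5,k \right)}\right)^{2} = \left(-5 + \frac{3 + 5}{5 - 1}\right)^{2} = \left(-5 + \frac{1}{4} \cdot 8\right)^{2} = \left(-5 + 2\right)^{2} = \left(-3\right)^{2} = 9$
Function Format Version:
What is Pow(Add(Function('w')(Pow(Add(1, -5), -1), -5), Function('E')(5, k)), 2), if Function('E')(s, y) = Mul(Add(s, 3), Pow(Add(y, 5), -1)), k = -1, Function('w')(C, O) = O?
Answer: 9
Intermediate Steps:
Function('E')(s, y) = Mul(Pow(Add(5, y), -1), Add(3, s)) (Function('E')(s, y) = Mul(Add(3, s), Pow(Add(5, y), -1)) = Mul(Pow(Add(5, y), -1), Add(3, s)))
Pow(Add(Function('w')(Pow(Add(1, -5), -1), -5), Function('E')(5, k)), 2) = Pow(Add(-5, Mul(Pow(Add(5, -1), -1), Add(3, 5))), 2) = Pow(Add(-5, Mul(Pow(4, -1), 8)), 2) = Pow(Add(-5, Mul(Rational(1, 4), 8)), 2) = Pow(Add(-5, 2), 2) = Pow(-3, 2) = 9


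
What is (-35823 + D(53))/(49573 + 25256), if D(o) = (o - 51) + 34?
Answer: -11929/24943 ≈ -0.47825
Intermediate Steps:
D(o) = -17 + o (D(o) = (-51 + o) + 34 = -17 + o)
(-35823 + D(53))/(49573 + 25256) = (-35823 + (-17 + 53))/(49573 + 25256) = (-35823 + 36)/74829 = -35787*1/74829 = -11929/24943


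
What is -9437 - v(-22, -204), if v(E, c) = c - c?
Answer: -9437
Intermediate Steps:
v(E, c) = 0
-9437 - v(-22, -204) = -9437 - 1*0 = -9437 + 0 = -9437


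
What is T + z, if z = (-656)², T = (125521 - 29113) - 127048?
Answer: 399696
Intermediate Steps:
T = -30640 (T = 96408 - 127048 = -30640)
z = 430336
T + z = -30640 + 430336 = 399696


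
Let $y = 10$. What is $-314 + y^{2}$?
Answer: $-214$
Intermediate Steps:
$-314 + y^{2} = -314 + 10^{2} = -314 + 100 = -214$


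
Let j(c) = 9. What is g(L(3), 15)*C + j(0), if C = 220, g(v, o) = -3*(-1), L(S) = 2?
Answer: 669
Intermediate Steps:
g(v, o) = 3
g(L(3), 15)*C + j(0) = 3*220 + 9 = 660 + 9 = 669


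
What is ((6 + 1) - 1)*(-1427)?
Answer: -8562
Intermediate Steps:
((6 + 1) - 1)*(-1427) = (7 - 1)*(-1427) = 6*(-1427) = -8562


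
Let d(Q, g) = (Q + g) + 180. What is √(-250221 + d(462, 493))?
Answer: I*√249086 ≈ 499.08*I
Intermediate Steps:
d(Q, g) = 180 + Q + g
√(-250221 + d(462, 493)) = √(-250221 + (180 + 462 + 493)) = √(-250221 + 1135) = √(-249086) = I*√249086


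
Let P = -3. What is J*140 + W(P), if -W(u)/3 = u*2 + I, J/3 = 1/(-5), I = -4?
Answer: -54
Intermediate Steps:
J = -⅗ (J = 3/(-5) = 3*(-⅕) = -⅗ ≈ -0.60000)
W(u) = 12 - 6*u (W(u) = -3*(u*2 - 4) = -3*(2*u - 4) = -3*(-4 + 2*u) = 12 - 6*u)
J*140 + W(P) = -⅗*140 + (12 - 6*(-3)) = -84 + (12 + 18) = -84 + 30 = -54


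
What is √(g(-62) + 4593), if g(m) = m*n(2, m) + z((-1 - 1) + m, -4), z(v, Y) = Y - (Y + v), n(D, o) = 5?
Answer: 3*√483 ≈ 65.932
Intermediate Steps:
z(v, Y) = -v (z(v, Y) = Y + (-Y - v) = -v)
g(m) = 2 + 4*m (g(m) = m*5 - ((-1 - 1) + m) = 5*m - (-2 + m) = 5*m + (2 - m) = 2 + 4*m)
√(g(-62) + 4593) = √((2 + 4*(-62)) + 4593) = √((2 - 248) + 4593) = √(-246 + 4593) = √4347 = 3*√483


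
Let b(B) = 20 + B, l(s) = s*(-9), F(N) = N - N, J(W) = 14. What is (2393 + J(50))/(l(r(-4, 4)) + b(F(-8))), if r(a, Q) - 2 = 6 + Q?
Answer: -2407/88 ≈ -27.352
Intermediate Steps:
r(a, Q) = 8 + Q (r(a, Q) = 2 + (6 + Q) = 8 + Q)
F(N) = 0
l(s) = -9*s
(2393 + J(50))/(l(r(-4, 4)) + b(F(-8))) = (2393 + 14)/(-9*(8 + 4) + (20 + 0)) = 2407/(-9*12 + 20) = 2407/(-108 + 20) = 2407/(-88) = 2407*(-1/88) = -2407/88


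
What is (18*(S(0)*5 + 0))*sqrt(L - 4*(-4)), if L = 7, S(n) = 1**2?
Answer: 90*sqrt(23) ≈ 431.63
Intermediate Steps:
S(n) = 1
(18*(S(0)*5 + 0))*sqrt(L - 4*(-4)) = (18*(1*5 + 0))*sqrt(7 - 4*(-4)) = (18*(5 + 0))*sqrt(7 + 16) = (18*5)*sqrt(23) = 90*sqrt(23)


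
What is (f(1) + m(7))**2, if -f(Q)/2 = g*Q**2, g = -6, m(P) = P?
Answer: 361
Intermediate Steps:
f(Q) = 12*Q**2 (f(Q) = -(-12)*Q**2 = 12*Q**2)
(f(1) + m(7))**2 = (12*1**2 + 7)**2 = (12*1 + 7)**2 = (12 + 7)**2 = 19**2 = 361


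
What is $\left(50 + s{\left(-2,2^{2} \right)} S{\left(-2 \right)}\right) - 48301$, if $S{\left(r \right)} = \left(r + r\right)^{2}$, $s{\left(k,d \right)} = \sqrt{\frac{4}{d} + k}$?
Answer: $-48251 + 16 i \approx -48251.0 + 16.0 i$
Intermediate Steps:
$s{\left(k,d \right)} = \sqrt{k + \frac{4}{d}}$
$S{\left(r \right)} = 4 r^{2}$ ($S{\left(r \right)} = \left(2 r\right)^{2} = 4 r^{2}$)
$\left(50 + s{\left(-2,2^{2} \right)} S{\left(-2 \right)}\right) - 48301 = \left(50 + \sqrt{-2 + \frac{4}{2^{2}}} \cdot 4 \left(-2\right)^{2}\right) - 48301 = \left(50 + \sqrt{-2 + \frac{4}{4}} \cdot 4 \cdot 4\right) - 48301 = \left(50 + \sqrt{-2 + 4 \cdot \frac{1}{4}} \cdot 16\right) - 48301 = \left(50 + \sqrt{-2 + 1} \cdot 16\right) - 48301 = \left(50 + \sqrt{-1} \cdot 16\right) - 48301 = \left(50 + i 16\right) - 48301 = \left(50 + 16 i\right) - 48301 = -48251 + 16 i$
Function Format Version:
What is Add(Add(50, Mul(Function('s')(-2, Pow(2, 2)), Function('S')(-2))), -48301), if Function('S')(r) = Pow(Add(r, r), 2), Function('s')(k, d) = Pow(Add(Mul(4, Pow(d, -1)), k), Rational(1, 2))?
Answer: Add(-48251, Mul(16, I)) ≈ Add(-48251., Mul(16.000, I))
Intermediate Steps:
Function('s')(k, d) = Pow(Add(k, Mul(4, Pow(d, -1))), Rational(1, 2))
Function('S')(r) = Mul(4, Pow(r, 2)) (Function('S')(r) = Pow(Mul(2, r), 2) = Mul(4, Pow(r, 2)))
Add(Add(50, Mul(Function('s')(-2, Pow(2, 2)), Function('S')(-2))), -48301) = Add(Add(50, Mul(Pow(Add(-2, Mul(4, Pow(Pow(2, 2), -1))), Rational(1, 2)), Mul(4, Pow(-2, 2)))), -48301) = Add(Add(50, Mul(Pow(Add(-2, Mul(4, Pow(4, -1))), Rational(1, 2)), Mul(4, 4))), -48301) = Add(Add(50, Mul(Pow(Add(-2, Mul(4, Rational(1, 4))), Rational(1, 2)), 16)), -48301) = Add(Add(50, Mul(Pow(Add(-2, 1), Rational(1, 2)), 16)), -48301) = Add(Add(50, Mul(Pow(-1, Rational(1, 2)), 16)), -48301) = Add(Add(50, Mul(I, 16)), -48301) = Add(Add(50, Mul(16, I)), -48301) = Add(-48251, Mul(16, I))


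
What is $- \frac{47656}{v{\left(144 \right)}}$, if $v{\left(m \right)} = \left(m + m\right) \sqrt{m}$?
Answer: $- \frac{5957}{432} \approx -13.789$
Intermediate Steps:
$v{\left(m \right)} = 2 m^{\frac{3}{2}}$ ($v{\left(m \right)} = 2 m \sqrt{m} = 2 m^{\frac{3}{2}}$)
$- \frac{47656}{v{\left(144 \right)}} = - \frac{47656}{2 \cdot 144^{\frac{3}{2}}} = - \frac{47656}{2 \cdot 1728} = - \frac{47656}{3456} = \left(-47656\right) \frac{1}{3456} = - \frac{5957}{432}$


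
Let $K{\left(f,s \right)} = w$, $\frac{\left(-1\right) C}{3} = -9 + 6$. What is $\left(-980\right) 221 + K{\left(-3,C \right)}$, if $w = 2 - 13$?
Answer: $-216591$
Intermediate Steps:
$C = 9$ ($C = - 3 \left(-9 + 6\right) = \left(-3\right) \left(-3\right) = 9$)
$w = -11$ ($w = 2 - 13 = -11$)
$K{\left(f,s \right)} = -11$
$\left(-980\right) 221 + K{\left(-3,C \right)} = \left(-980\right) 221 - 11 = -216580 - 11 = -216591$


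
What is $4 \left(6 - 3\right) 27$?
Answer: $324$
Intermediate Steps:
$4 \left(6 - 3\right) 27 = 4 \cdot 3 \cdot 27 = 12 \cdot 27 = 324$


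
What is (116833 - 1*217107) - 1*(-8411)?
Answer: -91863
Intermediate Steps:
(116833 - 1*217107) - 1*(-8411) = (116833 - 217107) + 8411 = -100274 + 8411 = -91863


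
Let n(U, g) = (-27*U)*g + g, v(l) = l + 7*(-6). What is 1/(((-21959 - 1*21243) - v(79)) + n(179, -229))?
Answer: 1/1063289 ≈ 9.4048e-7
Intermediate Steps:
v(l) = -42 + l (v(l) = l - 42 = -42 + l)
n(U, g) = g - 27*U*g (n(U, g) = -27*U*g + g = g - 27*U*g)
1/(((-21959 - 1*21243) - v(79)) + n(179, -229)) = 1/(((-21959 - 1*21243) - (-42 + 79)) - 229*(1 - 27*179)) = 1/(((-21959 - 21243) - 1*37) - 229*(1 - 4833)) = 1/((-43202 - 37) - 229*(-4832)) = 1/(-43239 + 1106528) = 1/1063289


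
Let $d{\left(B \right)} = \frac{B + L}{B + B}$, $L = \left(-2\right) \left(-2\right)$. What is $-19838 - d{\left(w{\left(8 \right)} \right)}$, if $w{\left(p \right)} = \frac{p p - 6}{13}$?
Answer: $- \frac{1150659}{58} \approx -19839.0$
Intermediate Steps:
$L = 4$
$w{\left(p \right)} = - \frac{6}{13} + \frac{p^{2}}{13}$ ($w{\left(p \right)} = \left(p^{2} - 6\right) \frac{1}{13} = \left(-6 + p^{2}\right) \frac{1}{13} = - \frac{6}{13} + \frac{p^{2}}{13}$)
$d{\left(B \right)} = \frac{4 + B}{2 B}$ ($d{\left(B \right)} = \frac{B + 4}{B + B} = \frac{4 + B}{2 B}$)
$-19838 - d{\left(w{\left(8 \right)} \right)} = -19838 - \frac{4 - \left(\frac{6}{13} - \frac{8^{2}}{13}\right)}{2 \left(- \frac{6}{13} + \frac{8^{2}}{13}\right)} = -19838 - \frac{4 + \left(- \frac{6}{13} + \frac{1}{13} \cdot 64\right)}{2 \left(- \frac{6}{13} + \frac{1}{13} \cdot 64\right)} = -19838 - \frac{4 + \left(- \frac{6}{13} + \frac{64}{13}\right)}{2 \left(- \frac{6}{13} + \frac{64}{13}\right)} = -19838 - \frac{4 + \frac{58}{13}}{2 \cdot \frac{58}{13}} = -19838 - \frac{1}{2} \cdot \frac{13}{58} \cdot \frac{110}{13} = -19838 - \frac{55}{58} = - \frac{1150659}{58}$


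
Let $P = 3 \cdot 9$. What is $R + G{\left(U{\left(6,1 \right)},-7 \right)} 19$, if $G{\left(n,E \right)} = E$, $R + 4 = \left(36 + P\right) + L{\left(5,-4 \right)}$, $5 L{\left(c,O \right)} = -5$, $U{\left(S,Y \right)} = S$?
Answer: $-75$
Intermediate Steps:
$P = 27$
$L{\left(c,O \right)} = -1$ ($L{\left(c,O \right)} = \frac{1}{5} \left(-5\right) = -1$)
$R = 58$ ($R = -4 + \left(\left(36 + 27\right) - 1\right) = -4 + \left(63 - 1\right) = -4 + 62 = 58$)
$R + G{\left(U{\left(6,1 \right)},-7 \right)} 19 = 58 - 133 = -75$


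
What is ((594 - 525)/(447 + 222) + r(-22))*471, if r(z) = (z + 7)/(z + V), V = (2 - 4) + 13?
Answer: 1694658/2453 ≈ 690.85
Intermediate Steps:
V = 11 (V = -2 + 13 = 11)
r(z) = (7 + z)/(11 + z) (r(z) = (z + 7)/(z + 11) = (7 + z)/(11 + z))
((594 - 525)/(447 + 222) + r(-22))*471 = ((594 - 525)/(447 + 222) + (7 - 22)/(11 - 22))*471 = (69/669 - 15/(-11))*471 = (69*(1/669) - 1/11*(-15))*471 = (23/223 + 15/11)*471 = (3598/2453)*471 = 1694658/2453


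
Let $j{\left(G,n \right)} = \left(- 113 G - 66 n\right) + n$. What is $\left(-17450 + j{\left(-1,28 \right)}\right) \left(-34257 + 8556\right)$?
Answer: $492354057$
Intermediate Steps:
$j{\left(G,n \right)} = - 113 G - 65 n$
$\left(-17450 + j{\left(-1,28 \right)}\right) \left(-34257 + 8556\right) = \left(-17450 - 1707\right) \left(-34257 + 8556\right) = \left(-17450 + \left(113 - 1820\right)\right) \left(-25701\right) = \left(-17450 - 1707\right) \left(-25701\right) = \left(-19157\right) \left(-25701\right) = 492354057$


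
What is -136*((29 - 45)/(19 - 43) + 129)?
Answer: -52904/3 ≈ -17635.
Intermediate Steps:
-136*((29 - 45)/(19 - 43) + 129) = -136*(-16/(-24) + 129) = -136*(-16*(-1/24) + 129) = -136*(⅔ + 129) = -136*389/3 = -52904/3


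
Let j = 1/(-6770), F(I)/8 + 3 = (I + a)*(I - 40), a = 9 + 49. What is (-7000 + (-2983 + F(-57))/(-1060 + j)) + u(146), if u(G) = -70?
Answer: -16903376720/2392067 ≈ -7066.4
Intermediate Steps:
a = 58
F(I) = -24 + 8*(-40 + I)*(58 + I) (F(I) = -24 + 8*((I + 58)*(I - 40)) = -24 + 8*((58 + I)*(-40 + I)) = -24 + 8*((-40 + I)*(58 + I)) = -24 + 8*(-40 + I)*(58 + I))
j = -1/6770 ≈ -0.00014771
(-7000 + (-2983 + F(-57))/(-1060 + j)) + u(146) = (-7000 + (-2983 + (-18584 + 8*(-57)² + 144*(-57)))/(-1060 - 1/6770)) - 70 = (-7000 + (-2983 + (-18584 + 8*3249 - 8208))/(-7176201/6770)) - 70 = (-7000 + (-2983 + (-18584 + 25992 - 8208))*(-6770/7176201)) - 70 = (-7000 + (-2983 - 800)*(-6770/7176201)) - 70 = (-7000 - 3783*(-6770/7176201)) - 70 = (-7000 + 8536970/2392067) - 70 = -16735932030/2392067 - 70 = -16903376720/2392067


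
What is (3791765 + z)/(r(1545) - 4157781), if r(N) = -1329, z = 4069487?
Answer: -3930626/2079555 ≈ -1.8901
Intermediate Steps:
(3791765 + z)/(r(1545) - 4157781) = (3791765 + 4069487)/(-1329 - 4157781) = 7861252/(-4159110) = 7861252*(-1/4159110) = -3930626/2079555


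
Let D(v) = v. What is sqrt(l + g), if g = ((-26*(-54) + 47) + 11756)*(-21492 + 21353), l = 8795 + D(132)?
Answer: I*sqrt(1826846) ≈ 1351.6*I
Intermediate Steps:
l = 8927 (l = 8795 + 132 = 8927)
g = -1835773 (g = ((1404 + 47) + 11756)*(-139) = (1451 + 11756)*(-139) = 13207*(-139) = -1835773)
sqrt(l + g) = sqrt(8927 - 1835773) = sqrt(-1826846) = I*sqrt(1826846)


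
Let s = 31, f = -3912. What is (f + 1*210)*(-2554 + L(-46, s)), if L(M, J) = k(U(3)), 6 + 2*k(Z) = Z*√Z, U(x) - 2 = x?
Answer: 9466014 - 9255*√5 ≈ 9.4453e+6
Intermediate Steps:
U(x) = 2 + x
k(Z) = -3 + Z^(3/2)/2 (k(Z) = -3 + (Z*√Z)/2 = -3 + Z^(3/2)/2)
L(M, J) = -3 + 5*√5/2 (L(M, J) = -3 + (2 + 3)^(3/2)/2 = -3 + 5^(3/2)/2 = -3 + (5*√5)/2 = -3 + 5*√5/2)
(f + 1*210)*(-2554 + L(-46, s)) = (-3912 + 1*210)*(-2554 + (-3 + 5*√5/2)) = (-3912 + 210)*(-2557 + 5*√5/2) = -3702*(-2557 + 5*√5/2) = 9466014 - 9255*√5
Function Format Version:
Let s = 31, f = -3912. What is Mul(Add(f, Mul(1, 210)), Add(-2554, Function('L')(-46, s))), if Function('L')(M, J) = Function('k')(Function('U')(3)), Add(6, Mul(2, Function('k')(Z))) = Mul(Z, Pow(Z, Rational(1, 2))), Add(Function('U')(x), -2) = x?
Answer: Add(9466014, Mul(-9255, Pow(5, Rational(1, 2)))) ≈ 9.4453e+6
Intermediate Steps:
Function('U')(x) = Add(2, x)
Function('k')(Z) = Add(-3, Mul(Rational(1, 2), Pow(Z, Rational(3, 2)))) (Function('k')(Z) = Add(-3, Mul(Rational(1, 2), Mul(Z, Pow(Z, Rational(1, 2))))) = Add(-3, Mul(Rational(1, 2), Pow(Z, Rational(3, 2)))))
Function('L')(M, J) = Add(-3, Mul(Rational(5, 2), Pow(5, Rational(1, 2)))) (Function('L')(M, J) = Add(-3, Mul(Rational(1, 2), Pow(Add(2, 3), Rational(3, 2)))) = Add(-3, Mul(Rational(1, 2), Pow(5, Rational(3, 2)))) = Add(-3, Mul(Rational(1, 2), Mul(5, Pow(5, Rational(1, 2))))) = Add(-3, Mul(Rational(5, 2), Pow(5, Rational(1, 2)))))
Mul(Add(f, Mul(1, 210)), Add(-2554, Function('L')(-46, s))) = Mul(Add(-3912, Mul(1, 210)), Add(-2554, Add(-3, Mul(Rational(5, 2), Pow(5, Rational(1, 2)))))) = Mul(Add(-3912, 210), Add(-2557, Mul(Rational(5, 2), Pow(5, Rational(1, 2))))) = Mul(-3702, Add(-2557, Mul(Rational(5, 2), Pow(5, Rational(1, 2))))) = Add(9466014, Mul(-9255, Pow(5, Rational(1, 2))))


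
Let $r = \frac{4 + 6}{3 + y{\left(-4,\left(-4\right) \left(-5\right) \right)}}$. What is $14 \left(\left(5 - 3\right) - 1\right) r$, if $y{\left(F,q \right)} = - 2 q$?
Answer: $- \frac{140}{37} \approx -3.7838$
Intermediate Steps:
$r = - \frac{10}{37}$ ($r = \frac{4 + 6}{3 - 2 \left(\left(-4\right) \left(-5\right)\right)} = \frac{10}{3 - 40} = \frac{10}{-37} = 10 \left(- \frac{1}{37}\right) = - \frac{10}{37} \approx -0.27027$)
$14 \left(\left(5 - 3\right) - 1\right) r = 14 \left(\left(5 - 3\right) - 1\right) \left(- \frac{10}{37}\right) = 14 \left(2 - 1\right) \left(- \frac{10}{37}\right) = 14 \cdot 1 \left(- \frac{10}{37}\right) = 14 \left(- \frac{10}{37}\right) = - \frac{140}{37}$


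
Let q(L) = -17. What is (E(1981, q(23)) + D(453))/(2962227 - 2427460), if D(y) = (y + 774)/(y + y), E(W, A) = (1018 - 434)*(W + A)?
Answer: 346387161/161499634 ≈ 2.1448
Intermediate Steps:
E(W, A) = 584*A + 584*W (E(W, A) = 584*(A + W) = 584*A + 584*W)
D(y) = (774 + y)/(2*y) (D(y) = (774 + y)/((2*y)) = (774 + y)*(1/(2*y)) = (774 + y)/(2*y))
(E(1981, q(23)) + D(453))/(2962227 - 2427460) = ((584*(-17) + 584*1981) + (½)*(774 + 453)/453)/(2962227 - 2427460) = ((-9928 + 1156904) + (½)*(1/453)*1227)/534767 = (1146976 + 409/302)*(1/534767) = (346387161/302)*(1/534767) = 346387161/161499634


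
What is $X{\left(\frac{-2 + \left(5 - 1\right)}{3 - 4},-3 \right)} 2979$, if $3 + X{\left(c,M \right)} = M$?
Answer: $-17874$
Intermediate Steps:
$X{\left(c,M \right)} = -3 + M$
$X{\left(\frac{-2 + \left(5 - 1\right)}{3 - 4},-3 \right)} 2979 = \left(-3 - 3\right) 2979 = \left(-6\right) 2979 = -17874$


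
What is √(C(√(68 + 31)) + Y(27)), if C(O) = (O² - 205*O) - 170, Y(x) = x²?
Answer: √(658 - 615*√11) ≈ 37.172*I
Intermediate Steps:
C(O) = -170 + O² - 205*O
√(C(√(68 + 31)) + Y(27)) = √((-170 + (√(68 + 31))² - 205*√(68 + 31)) + 27²) = √((-170 + (√99)² - 615*√11) + 729) = √((-170 + (3*√11)² - 615*√11) + 729) = √((-170 + 99 - 615*√11) + 729) = √((-71 - 615*√11) + 729) = √(658 - 615*√11)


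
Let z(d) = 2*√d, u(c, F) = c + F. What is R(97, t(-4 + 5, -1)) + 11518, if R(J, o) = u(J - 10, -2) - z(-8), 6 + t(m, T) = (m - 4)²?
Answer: 11603 - 4*I*√2 ≈ 11603.0 - 5.6569*I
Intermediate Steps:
u(c, F) = F + c
t(m, T) = -6 + (-4 + m)² (t(m, T) = -6 + (m - 4)² = -6 + (-4 + m)²)
R(J, o) = -12 + J - 4*I*√2 (R(J, o) = (-2 + (J - 10)) - 2*√(-8) = (-2 + (-10 + J)) - 2*2*I*√2 = (-12 + J) - 4*I*√2 = -12 + J - 4*I*√2)
R(97, t(-4 + 5, -1)) + 11518 = (-12 + 97 - 4*I*√2) + 11518 = (85 - 4*I*√2) + 11518 = 11603 - 4*I*√2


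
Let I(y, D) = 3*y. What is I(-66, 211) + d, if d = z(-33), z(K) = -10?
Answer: -208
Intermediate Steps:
d = -10
I(-66, 211) + d = 3*(-66) - 10 = -198 - 10 = -208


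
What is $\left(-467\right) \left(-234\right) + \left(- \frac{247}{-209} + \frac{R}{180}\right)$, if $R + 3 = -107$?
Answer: $\frac{21637157}{198} \approx 1.0928 \cdot 10^{5}$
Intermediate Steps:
$R = -110$ ($R = -3 - 107 = -110$)
$\left(-467\right) \left(-234\right) + \left(- \frac{247}{-209} + \frac{R}{180}\right) = \left(-467\right) \left(-234\right) - \left(- \frac{13}{11} + \frac{11}{18}\right) = 109278 - - \frac{113}{198} = 109278 + \left(\frac{13}{11} - \frac{11}{18}\right) = 109278 + \frac{113}{198} = \frac{21637157}{198}$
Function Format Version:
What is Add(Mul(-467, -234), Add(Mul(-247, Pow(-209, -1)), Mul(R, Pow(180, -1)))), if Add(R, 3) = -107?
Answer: Rational(21637157, 198) ≈ 1.0928e+5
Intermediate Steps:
R = -110 (R = Add(-3, -107) = -110)
Add(Mul(-467, -234), Add(Mul(-247, Pow(-209, -1)), Mul(R, Pow(180, -1)))) = Add(Mul(-467, -234), Add(Mul(-247, Pow(-209, -1)), Mul(-110, Pow(180, -1)))) = Add(109278, Add(Mul(-247, Rational(-1, 209)), Mul(-110, Rational(1, 180)))) = Add(109278, Add(Rational(13, 11), Rational(-11, 18))) = Add(109278, Rational(113, 198)) = Rational(21637157, 198)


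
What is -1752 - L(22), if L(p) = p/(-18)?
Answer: -15757/9 ≈ -1750.8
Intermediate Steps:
L(p) = -p/18 (L(p) = p*(-1/18) = -p/18)
-1752 - L(22) = -1752 - (-1)*22/18 = -1752 - 1*(-11/9) = -1752 + 11/9 = -15757/9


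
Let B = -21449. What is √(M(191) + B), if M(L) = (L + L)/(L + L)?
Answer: 2*I*√5362 ≈ 146.45*I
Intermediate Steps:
M(L) = 1 (M(L) = (2*L)/((2*L)) = (2*L)*(1/(2*L)) = 1)
√(M(191) + B) = √(1 - 21449) = √(-21448) = 2*I*√5362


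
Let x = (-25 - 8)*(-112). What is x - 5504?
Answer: -1808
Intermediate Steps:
x = 3696 (x = -33*(-112) = 3696)
x - 5504 = 3696 - 5504 = -1808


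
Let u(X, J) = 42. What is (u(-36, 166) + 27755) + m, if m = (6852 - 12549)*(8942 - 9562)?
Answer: 3559937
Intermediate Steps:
m = 3532140 (m = -5697*(-620) = 3532140)
(u(-36, 166) + 27755) + m = (42 + 27755) + 3532140 = 27797 + 3532140 = 3559937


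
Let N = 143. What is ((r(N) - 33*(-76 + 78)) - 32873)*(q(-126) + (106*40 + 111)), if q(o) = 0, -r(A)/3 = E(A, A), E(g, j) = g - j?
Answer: -143317589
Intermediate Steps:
r(A) = 0 (r(A) = -3*(A - A) = -3*0 = 0)
((r(N) - 33*(-76 + 78)) - 32873)*(q(-126) + (106*40 + 111)) = ((0 - 33*(-76 + 78)) - 32873)*(0 + (106*40 + 111)) = ((0 - 33*2) - 32873)*(0 + (4240 + 111)) = ((0 - 66) - 32873)*(0 + 4351) = (-66 - 32873)*4351 = -32939*4351 = -143317589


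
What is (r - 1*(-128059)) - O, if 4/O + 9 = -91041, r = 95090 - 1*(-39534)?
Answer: 11958643577/45525 ≈ 2.6268e+5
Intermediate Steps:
r = 134624 (r = 95090 + 39534 = 134624)
O = -2/45525 (O = 4/(-9 - 91041) = 4/(-91050) = 4*(-1/91050) = -2/45525 ≈ -4.3932e-5)
(r - 1*(-128059)) - O = (134624 - 1*(-128059)) - 1*(-2/45525) = (134624 + 128059) + 2/45525 = 262683 + 2/45525 = 11958643577/45525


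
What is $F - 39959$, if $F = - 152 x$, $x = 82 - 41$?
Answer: $-46191$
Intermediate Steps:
$x = 41$ ($x = 82 - 41 = 41$)
$F = -6232$ ($F = \left(-152\right) 41 = -6232$)
$F - 39959 = -6232 - 39959 = -46191$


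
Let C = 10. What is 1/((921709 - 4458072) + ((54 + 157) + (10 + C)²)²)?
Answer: -1/3163042 ≈ -3.1615e-7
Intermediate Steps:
1/((921709 - 4458072) + ((54 + 157) + (10 + C)²)²) = 1/((921709 - 4458072) + ((54 + 157) + (10 + 10)²)²) = 1/(-3536363 + (211 + 20²)²) = 1/(-3536363 + (211 + 400)²) = 1/(-3536363 + 611²) = 1/(-3536363 + 373321) = 1/(-3163042) = -1/3163042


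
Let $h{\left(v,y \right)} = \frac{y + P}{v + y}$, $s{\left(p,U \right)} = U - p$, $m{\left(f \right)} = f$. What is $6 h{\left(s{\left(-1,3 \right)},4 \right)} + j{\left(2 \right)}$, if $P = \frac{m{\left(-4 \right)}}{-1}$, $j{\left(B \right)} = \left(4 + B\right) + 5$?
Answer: $17$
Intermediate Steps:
$j{\left(B \right)} = 9 + B$
$P = 4$ ($P = - \frac{4}{-1} = \left(-4\right) \left(-1\right) = 4$)
$h{\left(v,y \right)} = \frac{4 + y}{v + y}$ ($h{\left(v,y \right)} = \frac{y + 4}{v + y} = \frac{4 + y}{v + y}$)
$6 h{\left(s{\left(-1,3 \right)},4 \right)} + j{\left(2 \right)} = 6 \frac{4 + 4}{\left(3 - -1\right) + 4} + \left(9 + 2\right) = 6 \frac{1}{\left(3 + 1\right) + 4} \cdot 8 + 11 = 6 \frac{1}{4 + 4} \cdot 8 + 11 = 6 \cdot \frac{1}{8} \cdot 8 + 11 = 6 \cdot 1 + 11 = 6 + 11 = 17$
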